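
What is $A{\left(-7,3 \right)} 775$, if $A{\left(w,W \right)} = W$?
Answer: $2325$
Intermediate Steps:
$A{\left(-7,3 \right)} 775 = 3 \cdot 775 = 2325$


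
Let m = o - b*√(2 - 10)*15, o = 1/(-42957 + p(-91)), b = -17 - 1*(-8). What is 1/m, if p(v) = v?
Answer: -43048/270186398323201 - 500345182080*I*√2/270186398323201 ≈ -1.5933e-10 - 0.0026189*I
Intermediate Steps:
b = -9 (b = -17 + 8 = -9)
o = -1/43048 (o = 1/(-42957 - 91) = 1/(-43048) = -1/43048 ≈ -2.3230e-5)
m = -1/43048 + 270*I*√2 (m = -1/43048 - (-9*√(2 - 10))*15 = -1/43048 - (-18*I*√2)*15 = -1/43048 - (-270)*I*√2 = -1/43048 + 270*I*√2 ≈ -2.323e-5 + 381.84*I)
1/m = 1/(-1/43048 + 270*I*√2)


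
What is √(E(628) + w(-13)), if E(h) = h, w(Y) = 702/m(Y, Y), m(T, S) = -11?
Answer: √68266/11 ≈ 23.753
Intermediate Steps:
w(Y) = -702/11 (w(Y) = 702/(-11) = 702*(-1/11) = -702/11)
√(E(628) + w(-13)) = √(628 - 702/11) = √(6206/11) = √68266/11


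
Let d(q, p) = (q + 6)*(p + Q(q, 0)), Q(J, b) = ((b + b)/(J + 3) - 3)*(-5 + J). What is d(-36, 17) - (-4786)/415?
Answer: -1738214/415 ≈ -4188.5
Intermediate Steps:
Q(J, b) = (-5 + J)*(-3 + 2*b/(3 + J)) (Q(J, b) = ((2*b)/(3 + J) - 3)*(-5 + J) = (2*b/(3 + J) - 3)*(-5 + J) = (-3 + 2*b/(3 + J))*(-5 + J) = (-5 + J)*(-3 + 2*b/(3 + J)))
d(q, p) = (6 + q)*(p + (45 - 3*q**2 + 6*q)/(3 + q)) (d(q, p) = (q + 6)*(p + (45 - 10*0 - 3*q**2 + 6*q + 2*q*0)/(3 + q)) = (6 + q)*(p + (45 + 0 - 3*q**2 + 6*q + 0)/(3 + q)) = (6 + q)*(p + (45 - 3*q**2 + 6*q)/(3 + q)))
d(-36, 17) - (-4786)/415 = (90 - 3*(-36) - 3*(-36)**2 + 6*17 + 17*(-36)) - (-4786)/415 = (90 + 108 - 3*1296 + 102 - 612) - (-4786)/415 = (90 + 108 - 3888 + 102 - 612) - 1*(-4786/415) = -4200 + 4786/415 = -1738214/415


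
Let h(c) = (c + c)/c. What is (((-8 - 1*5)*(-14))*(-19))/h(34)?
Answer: -1729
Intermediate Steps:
h(c) = 2 (h(c) = (2*c)/c = 2)
(((-8 - 1*5)*(-14))*(-19))/h(34) = (((-8 - 1*5)*(-14))*(-19))/2 = (((-8 - 5)*(-14))*(-19))*(½) = (-13*(-14)*(-19))*(½) = (182*(-19))*(½) = -3458*½ = -1729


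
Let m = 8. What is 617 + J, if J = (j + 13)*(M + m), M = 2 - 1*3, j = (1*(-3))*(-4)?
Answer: 792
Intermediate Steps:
j = 12 (j = -3*(-4) = 12)
M = -1 (M = 2 - 3 = -1)
J = 175 (J = (12 + 13)*(-1 + 8) = 25*7 = 175)
617 + J = 617 + 175 = 792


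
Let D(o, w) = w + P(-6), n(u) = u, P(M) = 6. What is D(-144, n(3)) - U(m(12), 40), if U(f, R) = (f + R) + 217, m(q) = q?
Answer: -260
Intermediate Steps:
U(f, R) = 217 + R + f (U(f, R) = (R + f) + 217 = 217 + R + f)
D(o, w) = 6 + w (D(o, w) = w + 6 = 6 + w)
D(-144, n(3)) - U(m(12), 40) = (6 + 3) - (217 + 40 + 12) = 9 - 1*269 = 9 - 269 = -260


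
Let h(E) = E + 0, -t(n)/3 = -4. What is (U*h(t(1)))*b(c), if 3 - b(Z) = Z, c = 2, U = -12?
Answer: -144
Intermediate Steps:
b(Z) = 3 - Z
t(n) = 12 (t(n) = -3*(-4) = 12)
h(E) = E
(U*h(t(1)))*b(c) = (-12*12)*(3 - 1*2) = -144*(3 - 2) = -144*1 = -144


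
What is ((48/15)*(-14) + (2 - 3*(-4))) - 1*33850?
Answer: -169404/5 ≈ -33881.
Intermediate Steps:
((48/15)*(-14) + (2 - 3*(-4))) - 1*33850 = ((48*(1/15))*(-14) + (2 + 12)) - 33850 = ((16/5)*(-14) + 14) - 33850 = (-224/5 + 14) - 33850 = -154/5 - 33850 = -169404/5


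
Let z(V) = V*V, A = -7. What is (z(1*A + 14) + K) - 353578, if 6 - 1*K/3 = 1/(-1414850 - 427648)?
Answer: -217114436825/614166 ≈ -3.5351e+5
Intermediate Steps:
z(V) = V²
K = 11054989/614166 (K = 18 - 3/(-1414850 - 427648) = 18 - 3/(-1842498) = 18 - 3*(-1/1842498) = 18 + 1/614166 = 11054989/614166 ≈ 18.000)
(z(1*A + 14) + K) - 353578 = ((1*(-7) + 14)² + 11054989/614166) - 353578 = ((-7 + 14)² + 11054989/614166) - 353578 = (7² + 11054989/614166) - 353578 = (49 + 11054989/614166) - 353578 = 41149123/614166 - 353578 = -217114436825/614166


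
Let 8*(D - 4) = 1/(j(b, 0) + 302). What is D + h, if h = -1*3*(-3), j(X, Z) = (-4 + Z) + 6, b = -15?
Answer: 31617/2432 ≈ 13.000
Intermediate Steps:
j(X, Z) = 2 + Z
h = 9 (h = -3*(-3) = 9)
D = 9729/2432 (D = 4 + 1/(8*((2 + 0) + 302)) = 4 + 1/(8*(2 + 302)) = 4 + (⅛)/304 = 4 + (⅛)*(1/304) = 4 + 1/2432 = 9729/2432 ≈ 4.0004)
D + h = 9729/2432 + 9 = 31617/2432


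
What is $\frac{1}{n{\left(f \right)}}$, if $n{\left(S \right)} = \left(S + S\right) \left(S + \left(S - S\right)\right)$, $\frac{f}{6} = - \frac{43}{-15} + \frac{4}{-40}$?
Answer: $\frac{25}{13778} \approx 0.0018145$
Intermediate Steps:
$f = \frac{83}{5}$ ($f = 6 \left(- \frac{43}{-15} + \frac{4}{-40}\right) = 6 \left(\left(-43\right) \left(- \frac{1}{15}\right) + 4 \left(- \frac{1}{40}\right)\right) = 6 \left(\frac{43}{15} - \frac{1}{10}\right) = 6 \cdot \frac{83}{30} = \frac{83}{5} \approx 16.6$)
$n{\left(S \right)} = 2 S^{2}$ ($n{\left(S \right)} = 2 S \left(S + 0\right) = 2 S S = 2 S^{2}$)
$\frac{1}{n{\left(f \right)}} = \frac{1}{2 \left(\frac{83}{5}\right)^{2}} = \frac{1}{2 \cdot \frac{6889}{25}} = \frac{1}{\frac{13778}{25}} = \frac{25}{13778}$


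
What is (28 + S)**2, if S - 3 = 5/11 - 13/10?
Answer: 11002489/12100 ≈ 909.30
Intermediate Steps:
S = 237/110 (S = 3 + (5/11 - 13/10) = 3 - 93/110 = 237/110 ≈ 2.1545)
(28 + S)**2 = (28 + 237/110)**2 = (3317/110)**2 = 11002489/12100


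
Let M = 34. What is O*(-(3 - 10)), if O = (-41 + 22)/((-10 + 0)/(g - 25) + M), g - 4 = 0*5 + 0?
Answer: -2793/724 ≈ -3.8577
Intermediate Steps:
g = 4 (g = 4 + (0*5 + 0) = 4 + (0 + 0) = 4 + 0 = 4)
O = -399/724 (O = (-41 + 22)/((-10 + 0)/(4 - 25) + 34) = -19/(-10/(-21) + 34) = -19/(-10*(-1/21) + 34) = -19/(10/21 + 34) = -19/724/21 = -19*21/724 = -399/724 ≈ -0.55110)
O*(-(3 - 10)) = -(-399)*(3 - 10)/724 = -(-399)*(-7)/724 = -399/724*7 = -2793/724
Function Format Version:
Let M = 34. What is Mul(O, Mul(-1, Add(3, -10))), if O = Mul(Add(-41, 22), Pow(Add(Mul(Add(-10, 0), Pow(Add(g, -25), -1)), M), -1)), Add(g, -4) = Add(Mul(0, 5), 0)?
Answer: Rational(-2793, 724) ≈ -3.8577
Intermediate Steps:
g = 4 (g = Add(4, Add(Mul(0, 5), 0)) = Add(4, Add(0, 0)) = Add(4, 0) = 4)
O = Rational(-399, 724) (O = Mul(Add(-41, 22), Pow(Add(Mul(Add(-10, 0), Pow(Add(4, -25), -1)), 34), -1)) = Mul(-19, Pow(Add(Mul(-10, Pow(-21, -1)), 34), -1)) = Mul(-19, Pow(Add(Mul(-10, Rational(-1, 21)), 34), -1)) = Mul(-19, Pow(Add(Rational(10, 21), 34), -1)) = Mul(-19, Pow(Rational(724, 21), -1)) = Mul(-19, Rational(21, 724)) = Rational(-399, 724) ≈ -0.55110)
Mul(O, Mul(-1, Add(3, -10))) = Mul(Rational(-399, 724), Mul(-1, Add(3, -10))) = Mul(Rational(-399, 724), Mul(-1, -7)) = Mul(Rational(-399, 724), 7) = Rational(-2793, 724)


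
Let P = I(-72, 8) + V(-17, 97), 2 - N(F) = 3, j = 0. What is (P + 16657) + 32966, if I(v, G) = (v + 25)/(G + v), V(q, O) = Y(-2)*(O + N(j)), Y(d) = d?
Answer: 3163631/64 ≈ 49432.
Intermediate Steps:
N(F) = -1 (N(F) = 2 - 1*3 = 2 - 3 = -1)
V(q, O) = 2 - 2*O (V(q, O) = -2*(O - 1) = -2*(-1 + O) = 2 - 2*O)
I(v, G) = (25 + v)/(G + v)
P = -12241/64 (P = (25 - 72)/(8 - 72) + (2 - 2*97) = -47/(-64) + (2 - 194) = -1/64*(-47) - 192 = 47/64 - 192 = -12241/64 ≈ -191.27)
(P + 16657) + 32966 = (-12241/64 + 16657) + 32966 = 1053807/64 + 32966 = 3163631/64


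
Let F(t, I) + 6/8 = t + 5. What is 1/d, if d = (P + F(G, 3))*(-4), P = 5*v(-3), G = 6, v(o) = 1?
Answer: -1/61 ≈ -0.016393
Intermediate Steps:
F(t, I) = 17/4 + t (F(t, I) = -3/4 + (t + 5) = -3/4 + (5 + t) = 17/4 + t)
P = 5 (P = 5*1 = 5)
d = -61 (d = (5 + (17/4 + 6))*(-4) = (5 + 41/4)*(-4) = (61/4)*(-4) = -61)
1/d = 1/(-61) = -1/61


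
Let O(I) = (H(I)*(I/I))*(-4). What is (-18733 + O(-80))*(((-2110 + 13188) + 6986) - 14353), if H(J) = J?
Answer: -68330643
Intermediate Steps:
O(I) = -4*I (O(I) = (I*(I/I))*(-4) = (I*1)*(-4) = I*(-4) = -4*I)
(-18733 + O(-80))*(((-2110 + 13188) + 6986) - 14353) = (-18733 - 4*(-80))*(((-2110 + 13188) + 6986) - 14353) = (-18733 + 320)*((11078 + 6986) - 14353) = -18413*(18064 - 14353) = -18413*3711 = -68330643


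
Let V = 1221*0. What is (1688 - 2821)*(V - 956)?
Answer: 1083148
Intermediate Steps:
V = 0
(1688 - 2821)*(V - 956) = (1688 - 2821)*(0 - 956) = -1133*(-956) = 1083148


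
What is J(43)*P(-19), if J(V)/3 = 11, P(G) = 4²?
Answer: 528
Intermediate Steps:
P(G) = 16
J(V) = 33 (J(V) = 3*11 = 33)
J(43)*P(-19) = 33*16 = 528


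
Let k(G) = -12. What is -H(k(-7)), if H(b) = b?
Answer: 12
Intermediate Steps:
-H(k(-7)) = -1*(-12) = 12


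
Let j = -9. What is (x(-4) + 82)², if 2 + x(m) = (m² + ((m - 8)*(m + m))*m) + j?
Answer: 88209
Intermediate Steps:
x(m) = -11 + m² + 2*m²*(-8 + m) (x(m) = -2 + ((m² + ((m - 8)*(m + m))*m) - 9) = -2 + ((m² + ((-8 + m)*(2*m))*m) - 9) = -2 + ((m² + (2*m*(-8 + m))*m) - 9) = -2 + ((m² + 2*m²*(-8 + m)) - 9) = -2 + (-9 + m² + 2*m²*(-8 + m)) = -11 + m² + 2*m²*(-8 + m))
(x(-4) + 82)² = ((-11 - 15*(-4)² + 2*(-4)³) + 82)² = ((-11 - 15*16 + 2*(-64)) + 82)² = ((-11 - 240 - 128) + 82)² = (-379 + 82)² = (-297)² = 88209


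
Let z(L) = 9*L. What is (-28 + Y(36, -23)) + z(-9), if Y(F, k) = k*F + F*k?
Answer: -1765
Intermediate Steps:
Y(F, k) = 2*F*k (Y(F, k) = F*k + F*k = 2*F*k)
(-28 + Y(36, -23)) + z(-9) = (-28 + 2*36*(-23)) + 9*(-9) = (-28 - 1656) - 81 = -1684 - 81 = -1765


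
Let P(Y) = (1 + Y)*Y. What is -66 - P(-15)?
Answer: -276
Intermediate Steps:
P(Y) = Y*(1 + Y)
-66 - P(-15) = -66 - (-15)*(1 - 15) = -66 - (-15)*(-14) = -66 - 1*210 = -66 - 210 = -276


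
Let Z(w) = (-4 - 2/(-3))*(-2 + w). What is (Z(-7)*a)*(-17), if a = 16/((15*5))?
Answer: -544/5 ≈ -108.80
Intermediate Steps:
Z(w) = 20/3 - 10*w/3 (Z(w) = (-4 - 2*(-1/3))*(-2 + w) = (-4 + 2/3)*(-2 + w) = -10*(-2 + w)/3 = 20/3 - 10*w/3)
a = 16/75 ≈ 0.21333
(Z(-7)*a)*(-17) = ((20/3 - 10/3*(-7))*(16/75))*(-17) = ((20/3 + 70/3)*(16/75))*(-17) = (30*(16/75))*(-17) = (32/5)*(-17) = -544/5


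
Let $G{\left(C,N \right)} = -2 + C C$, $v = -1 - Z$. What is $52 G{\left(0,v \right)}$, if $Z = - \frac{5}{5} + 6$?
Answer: $-104$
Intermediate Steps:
$Z = 5$ ($Z = \left(-5\right) \frac{1}{5} + 6 = -1 + 6 = 5$)
$v = -6$ ($v = -1 - 5 = -6$)
$G{\left(C,N \right)} = -2 + C^{2}$
$52 G{\left(0,v \right)} = 52 \left(-2 + 0^{2}\right) = 52 \left(-2 + 0\right) = 52 \left(-2\right) = -104$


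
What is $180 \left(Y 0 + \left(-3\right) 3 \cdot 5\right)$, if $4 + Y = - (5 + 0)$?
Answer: $-8100$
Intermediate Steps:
$Y = -9$ ($Y = -4 - \left(5 + 0\right) = -4 - 5 = -9$)
$180 \left(Y 0 + \left(-3\right) 3 \cdot 5\right) = 180 \left(\left(-9\right) 0 + \left(-3\right) 3 \cdot 5\right) = 180 \left(0 - 45\right) = 180 \left(-45\right) = -8100$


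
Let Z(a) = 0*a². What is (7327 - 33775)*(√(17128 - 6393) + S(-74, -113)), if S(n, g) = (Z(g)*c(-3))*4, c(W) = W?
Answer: -26448*√10735 ≈ -2.7403e+6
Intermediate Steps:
Z(a) = 0
S(n, g) = 0 (S(n, g) = (0*(-3))*4 = 0*4 = 0)
(7327 - 33775)*(√(17128 - 6393) + S(-74, -113)) = (7327 - 33775)*(√(17128 - 6393) + 0) = -26448*(√10735 + 0) = -26448*√10735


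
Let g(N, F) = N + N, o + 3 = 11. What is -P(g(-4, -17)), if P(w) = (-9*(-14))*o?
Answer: -1008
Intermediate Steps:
o = 8 (o = -3 + 11 = 8)
g(N, F) = 2*N
P(w) = 1008 (P(w) = -9*(-14)*8 = 126*8 = 1008)
-P(g(-4, -17)) = -1*1008 = -1008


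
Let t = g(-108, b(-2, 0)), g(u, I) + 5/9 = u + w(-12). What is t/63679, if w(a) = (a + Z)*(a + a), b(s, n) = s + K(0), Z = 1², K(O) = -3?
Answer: 1399/573111 ≈ 0.0024411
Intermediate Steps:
Z = 1
b(s, n) = -3 + s (b(s, n) = s - 3 = -3 + s)
w(a) = 2*a*(1 + a) (w(a) = (a + 1)*(a + a) = (1 + a)*(2*a) = 2*a*(1 + a))
g(u, I) = 2371/9 + u (g(u, I) = -5/9 + (u + 2*(-12)*(1 - 12)) = -5/9 + (u + 2*(-12)*(-11)) = -5/9 + (u + 264) = -5/9 + (264 + u) = 2371/9 + u)
t = 1399/9 (t = 2371/9 - 108 = 1399/9 ≈ 155.44)
t/63679 = (1399/9)/63679 = (1399/9)*(1/63679) = 1399/573111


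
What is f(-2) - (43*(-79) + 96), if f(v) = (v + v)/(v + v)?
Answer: 3302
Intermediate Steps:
f(v) = 1 (f(v) = (2*v)/((2*v)) = (2*v)*(1/(2*v)) = 1)
f(-2) - (43*(-79) + 96) = 1 - (43*(-79) + 96) = 1 - (-3397 + 96) = 1 - 1*(-3301) = 1 + 3301 = 3302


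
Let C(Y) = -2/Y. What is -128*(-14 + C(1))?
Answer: 2048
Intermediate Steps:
-128*(-14 + C(1)) = -128*(-14 - 2/1) = -128*(-14 - 2*1) = -128*(-14 - 2) = -128*(-16) = 2048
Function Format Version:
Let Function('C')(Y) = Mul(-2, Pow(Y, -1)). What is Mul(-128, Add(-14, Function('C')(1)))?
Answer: 2048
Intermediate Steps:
Mul(-128, Add(-14, Function('C')(1))) = Mul(-128, Add(-14, Mul(-2, Pow(1, -1)))) = Mul(-128, Add(-14, Mul(-2, 1))) = Mul(-128, Add(-14, -2)) = Mul(-128, -16) = 2048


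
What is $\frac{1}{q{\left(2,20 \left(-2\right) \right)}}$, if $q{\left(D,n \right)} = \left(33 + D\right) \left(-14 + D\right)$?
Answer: $- \frac{1}{420} \approx -0.002381$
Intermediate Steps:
$q{\left(D,n \right)} = \left(-14 + D\right) \left(33 + D\right)$
$\frac{1}{q{\left(2,20 \left(-2\right) \right)}} = \frac{1}{-462 + 2^{2} + 19 \cdot 2} = \frac{1}{-462 + 4 + 38} = \frac{1}{-420} = - \frac{1}{420}$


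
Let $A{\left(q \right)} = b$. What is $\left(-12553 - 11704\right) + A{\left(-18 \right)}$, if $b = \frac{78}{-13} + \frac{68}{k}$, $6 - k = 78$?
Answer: $- \frac{436751}{18} \approx -24264.0$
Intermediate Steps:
$k = -72$ ($k = 6 - 78 = -72$)
$b = - \frac{125}{18}$ ($b = \frac{78}{-13} + \frac{68}{-72} = 78 \left(- \frac{1}{13}\right) + 68 \left(- \frac{1}{72}\right) = -6 - \frac{17}{18} = - \frac{125}{18} \approx -6.9444$)
$A{\left(q \right)} = - \frac{125}{18}$
$\left(-12553 - 11704\right) + A{\left(-18 \right)} = \left(-12553 - 11704\right) - \frac{125}{18} = -24257 - \frac{125}{18} = - \frac{436751}{18}$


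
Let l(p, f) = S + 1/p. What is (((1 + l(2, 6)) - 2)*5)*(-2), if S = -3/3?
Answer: 15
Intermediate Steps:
S = -1 (S = -3*1/3 = -1)
l(p, f) = -1 + 1/p
(((1 + l(2, 6)) - 2)*5)*(-2) = (((1 + (1 - 1*2)/2) - 2)*5)*(-2) = (((1 + (1 - 2)/2) - 2)*5)*(-2) = (((1 + (1/2)*(-1)) - 2)*5)*(-2) = (((1 - 1/2) - 2)*5)*(-2) = ((1/2 - 2)*5)*(-2) = -3/2*5*(-2) = -15/2*(-2) = 15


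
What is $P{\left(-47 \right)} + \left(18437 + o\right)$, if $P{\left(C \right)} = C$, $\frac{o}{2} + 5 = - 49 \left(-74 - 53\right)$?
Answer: $30826$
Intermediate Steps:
$o = 12436$ ($o = -10 + 2 \left(- 49 \left(-74 - 53\right)\right) = -10 + 2 \left(\left(-49\right) \left(-127\right)\right) = -10 + 2 \cdot 6223 = -10 + 12446 = 12436$)
$P{\left(-47 \right)} + \left(18437 + o\right) = -47 + \left(18437 + 12436\right) = -47 + 30873 = 30826$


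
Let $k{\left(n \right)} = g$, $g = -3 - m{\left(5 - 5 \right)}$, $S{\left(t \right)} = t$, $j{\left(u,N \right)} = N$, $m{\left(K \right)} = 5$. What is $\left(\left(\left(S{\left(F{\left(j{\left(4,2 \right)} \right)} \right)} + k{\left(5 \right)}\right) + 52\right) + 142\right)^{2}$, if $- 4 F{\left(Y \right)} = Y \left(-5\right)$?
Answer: $\frac{142129}{4} \approx 35532.0$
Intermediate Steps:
$F{\left(Y \right)} = \frac{5 Y}{4}$ ($F{\left(Y \right)} = - \frac{Y \left(-5\right)}{4} = - \frac{\left(-5\right) Y}{4} = \frac{5 Y}{4}$)
$g = -8$ ($g = -3 - 5 = -8$)
$k{\left(n \right)} = -8$
$\left(\left(\left(S{\left(F{\left(j{\left(4,2 \right)} \right)} \right)} + k{\left(5 \right)}\right) + 52\right) + 142\right)^{2} = \left(\left(\left(\frac{5}{4} \cdot 2 - 8\right) + 52\right) + 142\right)^{2} = \left(\left(\left(\frac{5}{2} - 8\right) + 52\right) + 142\right)^{2} = \left(\left(- \frac{11}{2} + 52\right) + 142\right)^{2} = \left(\frac{93}{2} + 142\right)^{2} = \left(\frac{377}{2}\right)^{2} = \frac{142129}{4}$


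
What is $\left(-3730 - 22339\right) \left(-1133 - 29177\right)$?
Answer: $790151390$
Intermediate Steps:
$\left(-3730 - 22339\right) \left(-1133 - 29177\right) = \left(-26069\right) \left(-30310\right) = 790151390$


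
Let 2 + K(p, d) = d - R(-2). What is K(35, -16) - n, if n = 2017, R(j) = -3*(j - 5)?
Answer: -2056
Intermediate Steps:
R(j) = 15 - 3*j (R(j) = -3*(-5 + j) = 15 - 3*j)
K(p, d) = -23 + d (K(p, d) = -2 + (d - (15 - 3*(-2))) = -2 + (d - (15 + 6)) = -2 + (d - 1*21) = -2 + (d - 21) = -2 + (-21 + d) = -23 + d)
K(35, -16) - n = (-23 - 16) - 1*2017 = -39 - 2017 = -2056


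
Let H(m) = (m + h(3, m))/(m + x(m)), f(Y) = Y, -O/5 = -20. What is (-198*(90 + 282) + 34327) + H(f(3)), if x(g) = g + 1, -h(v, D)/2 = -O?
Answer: -39300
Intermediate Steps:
O = 100 (O = -5*(-20) = 100)
h(v, D) = 200 (h(v, D) = -(-2)*100 = -2*(-100) = 200)
x(g) = 1 + g
H(m) = (200 + m)/(1 + 2*m) (H(m) = (m + 200)/(m + (1 + m)) = (200 + m)/(1 + 2*m))
(-198*(90 + 282) + 34327) + H(f(3)) = (-198*(90 + 282) + 34327) + (200 + 3)/(1 + 2*3) = (-198*372 + 34327) + 203/(1 + 6) = (-73656 + 34327) + 203/7 = -39329 + (⅐)*203 = -39329 + 29 = -39300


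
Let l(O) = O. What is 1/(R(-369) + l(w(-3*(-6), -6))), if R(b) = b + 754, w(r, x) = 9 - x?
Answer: 1/400 ≈ 0.0025000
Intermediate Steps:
R(b) = 754 + b
1/(R(-369) + l(w(-3*(-6), -6))) = 1/((754 - 369) + (9 - 1*(-6))) = 1/(385 + (9 + 6)) = 1/(385 + 15) = 1/400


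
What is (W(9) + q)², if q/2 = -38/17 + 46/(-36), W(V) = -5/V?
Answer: 1345600/23409 ≈ 57.482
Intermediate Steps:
q = -1075/153 (q = 2*(-38/17 + 46/(-36)) = 2*(-38*1/17 + 46*(-1/36)) = 2*(-38/17 - 23/18) = 2*(-1075/306) = -1075/153 ≈ -7.0261)
(W(9) + q)² = (-5/9 - 1075/153)² = (-1160/153)² = 1345600/23409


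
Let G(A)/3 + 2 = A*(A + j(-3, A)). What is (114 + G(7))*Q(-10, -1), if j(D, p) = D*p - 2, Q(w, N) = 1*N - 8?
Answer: 2052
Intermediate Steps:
Q(w, N) = -8 + N (Q(w, N) = N - 8 = -8 + N)
j(D, p) = -2 + D*p
G(A) = -6 + 3*A*(-2 - 2*A) (G(A) = -6 + 3*(A*(A + (-2 - 3*A))) = -6 + 3*(A*(-2 - 2*A)) = -6 + 3*A*(-2 - 2*A))
(114 + G(7))*Q(-10, -1) = (114 + (-6 - 6*7 - 6*7²))*(-8 - 1) = (114 + (-6 - 42 - 6*49))*(-9) = (114 + (-6 - 42 - 294))*(-9) = (114 - 342)*(-9) = -228*(-9) = 2052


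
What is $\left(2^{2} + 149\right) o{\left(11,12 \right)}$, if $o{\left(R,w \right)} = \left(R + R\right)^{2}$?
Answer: $74052$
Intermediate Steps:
$o{\left(R,w \right)} = 4 R^{2}$ ($o{\left(R,w \right)} = \left(2 R\right)^{2} = 4 R^{2}$)
$\left(2^{2} + 149\right) o{\left(11,12 \right)} = \left(2^{2} + 149\right) 4 \cdot 11^{2} = \left(4 + 149\right) 4 \cdot 121 = 153 \cdot 484 = 74052$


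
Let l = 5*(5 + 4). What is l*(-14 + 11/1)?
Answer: -135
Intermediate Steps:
l = 45 (l = 5*9 = 45)
l*(-14 + 11/1) = 45*(-14 + 11/1) = 45*(-14 + 11*1) = 45*(-14 + 11) = 45*(-3) = -135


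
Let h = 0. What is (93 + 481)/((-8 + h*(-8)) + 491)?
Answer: 82/69 ≈ 1.1884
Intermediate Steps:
(93 + 481)/((-8 + h*(-8)) + 491) = (93 + 481)/((-8 + 0*(-8)) + 491) = 574/((-8 + 0) + 491) = 574/(-8 + 491) = 574/483 = 574*(1/483) = 82/69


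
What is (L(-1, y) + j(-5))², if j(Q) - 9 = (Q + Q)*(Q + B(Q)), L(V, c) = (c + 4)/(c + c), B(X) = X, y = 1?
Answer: 49729/4 ≈ 12432.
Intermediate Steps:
L(V, c) = (4 + c)/(2*c) (L(V, c) = (4 + c)/((2*c)) = (4 + c)*(1/(2*c)) = (4 + c)/(2*c))
j(Q) = 9 + 4*Q² (j(Q) = 9 + (Q + Q)*(Q + Q) = 9 + (2*Q)*(2*Q) = 9 + 4*Q²)
(L(-1, y) + j(-5))² = ((½)*(4 + 1)/1 + (9 + 4*(-5)²))² = ((½)*1*5 + (9 + 4*25))² = (5/2 + (9 + 100))² = (5/2 + 109)² = (223/2)² = 49729/4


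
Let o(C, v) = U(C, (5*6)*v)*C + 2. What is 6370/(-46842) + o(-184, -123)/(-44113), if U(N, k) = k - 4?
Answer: -16059706763/1033170573 ≈ -15.544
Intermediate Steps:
U(N, k) = -4 + k
o(C, v) = 2 + C*(-4 + 30*v) (o(C, v) = (-4 + (5*6)*v)*C + 2 = (-4 + 30*v)*C + 2 = C*(-4 + 30*v) + 2 = 2 + C*(-4 + 30*v))
6370/(-46842) + o(-184, -123)/(-44113) = 6370/(-46842) + (2 + 2*(-184)*(-2 + 15*(-123)))/(-44113) = 6370*(-1/46842) + (2 + 2*(-184)*(-2 - 1845))*(-1/44113) = -3185/23421 + (2 + 2*(-184)*(-1847))*(-1/44113) = -3185/23421 + (2 + 679696)*(-1/44113) = -3185/23421 + 679698*(-1/44113) = -3185/23421 - 679698/44113 = -16059706763/1033170573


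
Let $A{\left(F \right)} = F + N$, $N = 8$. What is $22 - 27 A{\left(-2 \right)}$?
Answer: $-140$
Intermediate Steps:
$A{\left(F \right)} = 8 + F$ ($A{\left(F \right)} = F + 8 = 8 + F$)
$22 - 27 A{\left(-2 \right)} = 22 - 27 \left(8 - 2\right) = 22 - 162 = -140$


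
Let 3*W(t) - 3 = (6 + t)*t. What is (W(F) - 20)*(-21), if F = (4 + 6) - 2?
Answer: -385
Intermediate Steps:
F = 8 (F = 10 - 2 = 8)
W(t) = 1 + t*(6 + t)/3 (W(t) = 1 + ((6 + t)*t)/3 = 1 + (t*(6 + t))/3 = 1 + t*(6 + t)/3)
(W(F) - 20)*(-21) = ((1 + 2*8 + (⅓)*8²) - 20)*(-21) = ((1 + 16 + (⅓)*64) - 20)*(-21) = ((1 + 16 + 64/3) - 20)*(-21) = (115/3 - 20)*(-21) = (55/3)*(-21) = -385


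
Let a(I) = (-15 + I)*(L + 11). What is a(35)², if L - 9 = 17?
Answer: 547600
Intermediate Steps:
L = 26 (L = 9 + 17 = 26)
a(I) = -555 + 37*I (a(I) = (-15 + I)*(26 + 11) = (-15 + I)*37 = -555 + 37*I)
a(35)² = (-555 + 37*35)² = (-555 + 1295)² = 740² = 547600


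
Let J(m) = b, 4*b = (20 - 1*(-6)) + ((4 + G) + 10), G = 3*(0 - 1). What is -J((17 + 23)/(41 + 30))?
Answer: -37/4 ≈ -9.2500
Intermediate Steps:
G = -3 (G = 3*(-1) = -3)
b = 37/4 (b = ((20 - 1*(-6)) + ((4 - 3) + 10))/4 = ((20 + 6) + (1 + 10))/4 = (26 + 11)/4 = (1/4)*37 = 37/4 ≈ 9.2500)
J(m) = 37/4
-J((17 + 23)/(41 + 30)) = -1*37/4 = -37/4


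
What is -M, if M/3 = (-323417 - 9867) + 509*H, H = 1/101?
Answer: 100983525/101 ≈ 9.9984e+5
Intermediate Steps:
H = 1/101 ≈ 0.0099010
M = -100983525/101 (M = 3*((-323417 - 9867) + 509*(1/101)) = 3*(-333284 + 509/101) = 3*(-33661175/101) = -100983525/101 ≈ -9.9984e+5)
-M = -1*(-100983525/101) = 100983525/101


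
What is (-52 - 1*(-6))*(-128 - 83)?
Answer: 9706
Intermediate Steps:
(-52 - 1*(-6))*(-128 - 83) = (-52 + 6)*(-211) = -46*(-211) = 9706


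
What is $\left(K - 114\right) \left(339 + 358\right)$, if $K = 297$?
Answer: $127551$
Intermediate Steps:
$\left(K - 114\right) \left(339 + 358\right) = \left(297 - 114\right) \left(339 + 358\right) = 183 \cdot 697 = 127551$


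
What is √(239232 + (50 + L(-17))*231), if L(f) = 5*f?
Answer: 3*√25683 ≈ 480.78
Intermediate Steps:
√(239232 + (50 + L(-17))*231) = √(239232 + (50 + 5*(-17))*231) = √(239232 + (50 - 85)*231) = √(239232 - 35*231) = √(239232 - 8085) = √231147 = 3*√25683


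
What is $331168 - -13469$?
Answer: $344637$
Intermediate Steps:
$331168 - -13469 = 331168 + \left(13771 - 302\right) = 331168 + 13469 = 344637$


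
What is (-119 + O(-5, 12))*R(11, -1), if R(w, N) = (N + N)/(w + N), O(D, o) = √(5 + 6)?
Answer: 119/5 - √11/5 ≈ 23.137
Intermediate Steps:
O(D, o) = √11
R(w, N) = 2*N/(N + w) (R(w, N) = (2*N)/(N + w) = 2*N/(N + w))
(-119 + O(-5, 12))*R(11, -1) = (-119 + √11)*(2*(-1)/(-1 + 11)) = (-119 + √11)*(2*(-1)/10) = (-119 + √11)*(2*(-1)*(⅒)) = (-119 + √11)*(-⅕) = 119/5 - √11/5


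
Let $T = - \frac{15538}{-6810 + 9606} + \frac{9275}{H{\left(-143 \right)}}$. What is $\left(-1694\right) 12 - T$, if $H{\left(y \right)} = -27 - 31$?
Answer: $- \frac{408714625}{20271} \approx -20163.0$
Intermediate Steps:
$H{\left(y \right)} = -58$
$T = - \frac{3354263}{20271}$ ($T = - \frac{15538}{-6810 + 9606} + \frac{9275}{-58} = - \frac{15538}{2796} + 9275 \left(- \frac{1}{58}\right) = \left(-15538\right) \frac{1}{2796} - \frac{9275}{58} = - \frac{7769}{1398} - \frac{9275}{58} = - \frac{3354263}{20271} \approx -165.47$)
$\left(-1694\right) 12 - T = \left(-1694\right) 12 - - \frac{3354263}{20271} = -20328 + \frac{3354263}{20271} = - \frac{408714625}{20271}$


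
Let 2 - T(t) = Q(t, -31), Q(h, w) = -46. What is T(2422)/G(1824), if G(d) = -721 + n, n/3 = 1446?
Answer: 48/3617 ≈ 0.013271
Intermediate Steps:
T(t) = 48 (T(t) = 2 - 1*(-46) = 2 + 46 = 48)
n = 4338 (n = 3*1446 = 4338)
G(d) = 3617 (G(d) = -721 + 4338 = 3617)
T(2422)/G(1824) = 48/3617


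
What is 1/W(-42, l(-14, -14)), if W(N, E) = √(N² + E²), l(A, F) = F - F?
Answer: 1/42 ≈ 0.023810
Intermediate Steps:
l(A, F) = 0
W(N, E) = √(E² + N²)
1/W(-42, l(-14, -14)) = 1/(√(0² + (-42)²)) = 1/(√(0 + 1764)) = 1/(√1764) = 1/42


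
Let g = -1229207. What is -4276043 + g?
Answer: -5505250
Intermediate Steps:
-4276043 + g = -4276043 - 1229207 = -5505250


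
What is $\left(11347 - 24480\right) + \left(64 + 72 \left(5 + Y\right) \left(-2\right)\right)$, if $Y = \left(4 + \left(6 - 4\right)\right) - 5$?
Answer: $-13933$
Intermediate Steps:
$Y = 1$ ($Y = \left(4 + 2\right) - 5 = 6 - 5 = 1$)
$\left(11347 - 24480\right) + \left(64 + 72 \left(5 + Y\right) \left(-2\right)\right) = \left(11347 - 24480\right) + \left(64 + 72 \left(5 + 1\right) \left(-2\right)\right) = -13133 + \left(64 + 72 \cdot 6 \left(-2\right)\right) = -13133 + \left(64 + 72 \left(-12\right)\right) = -13133 + \left(64 - 864\right) = -13133 - 800 = -13933$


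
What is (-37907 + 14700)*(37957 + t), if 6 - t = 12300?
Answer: -595561241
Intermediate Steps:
t = -12294 (t = 6 - 1*12300 = 6 - 12300 = -12294)
(-37907 + 14700)*(37957 + t) = (-37907 + 14700)*(37957 - 12294) = -23207*25663 = -595561241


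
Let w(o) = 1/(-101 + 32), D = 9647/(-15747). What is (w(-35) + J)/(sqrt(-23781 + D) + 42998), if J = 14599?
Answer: 113675428679830/334809494282483 - 503665*I*sqrt(5897079133338)/1004428482847449 ≈ 0.33952 - 0.0012177*I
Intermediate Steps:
D = -9647/15747 (D = 9647*(-1/15747) = -9647/15747 ≈ -0.61262)
w(o) = -1/69 (w(o) = 1/(-69) = -1/69)
(w(-35) + J)/(sqrt(-23781 + D) + 42998) = (-1/69 + 14599)/(sqrt(-23781 - 9647/15747) + 42998) = 1007330/(69*(sqrt(-374489054/15747) + 42998)) = 1007330/(69*(I*sqrt(5897079133338)/15747 + 42998)) = 1007330/(69*(42998 + I*sqrt(5897079133338)/15747))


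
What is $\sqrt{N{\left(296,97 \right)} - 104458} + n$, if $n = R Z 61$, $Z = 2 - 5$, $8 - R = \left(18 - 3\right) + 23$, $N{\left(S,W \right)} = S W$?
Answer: $5490 + 11 i \sqrt{626} \approx 5490.0 + 275.22 i$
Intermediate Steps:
$R = -30$ ($R = 8 - \left(\left(18 - 3\right) + 23\right) = 8 - \left(15 + 23\right) = 8 - 38 = -30$)
$Z = -3$ ($Z = 2 - 5 = -3$)
$n = 5490$ ($n = \left(-30\right) \left(-3\right) 61 = 90 \cdot 61 = 5490$)
$\sqrt{N{\left(296,97 \right)} - 104458} + n = \sqrt{296 \cdot 97 - 104458} + 5490 = \sqrt{28712 - 104458} + 5490 = \sqrt{-75746} + 5490 = 11 i \sqrt{626} + 5490 = 5490 + 11 i \sqrt{626}$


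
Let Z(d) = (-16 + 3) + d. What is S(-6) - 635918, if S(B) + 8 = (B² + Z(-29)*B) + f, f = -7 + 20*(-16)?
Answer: -635965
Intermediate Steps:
Z(d) = -13 + d
f = -327 (f = -7 - 320 = -327)
S(B) = -335 + B² - 42*B (S(B) = -8 + ((B² + (-13 - 29)*B) - 327) = -8 + ((B² - 42*B) - 327) = -8 + (-327 + B² - 42*B) = -335 + B² - 42*B)
S(-6) - 635918 = (-335 + (-6)² - 42*(-6)) - 635918 = (-335 + 36 + 252) - 635918 = -47 - 635918 = -635965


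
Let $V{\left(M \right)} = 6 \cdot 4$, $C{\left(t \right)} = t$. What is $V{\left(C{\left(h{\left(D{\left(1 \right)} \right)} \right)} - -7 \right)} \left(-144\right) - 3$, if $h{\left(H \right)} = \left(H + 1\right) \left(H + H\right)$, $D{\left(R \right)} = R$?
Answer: $-3459$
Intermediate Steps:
$h{\left(H \right)} = 2 H \left(1 + H\right)$ ($h{\left(H \right)} = \left(1 + H\right) 2 H = 2 H \left(1 + H\right)$)
$V{\left(M \right)} = 24$
$V{\left(C{\left(h{\left(D{\left(1 \right)} \right)} \right)} - -7 \right)} \left(-144\right) - 3 = 24 \left(-144\right) - 3 = -3456 - 3 = -3459$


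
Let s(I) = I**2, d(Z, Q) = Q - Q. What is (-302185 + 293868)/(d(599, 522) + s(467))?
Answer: -8317/218089 ≈ -0.038136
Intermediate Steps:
d(Z, Q) = 0
(-302185 + 293868)/(d(599, 522) + s(467)) = (-302185 + 293868)/(0 + 467**2) = -8317/(0 + 218089) = -8317/218089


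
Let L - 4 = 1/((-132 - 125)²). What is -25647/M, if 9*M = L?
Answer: -15245628327/264197 ≈ -57706.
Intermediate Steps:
L = 264197/66049 (L = 4 + 1/((-132 - 125)²) = 4 + 1/((-257)²) = 4 + 1/66049 = 264197/66049 ≈ 4.0000)
M = 264197/594441 (M = (⅑)*(264197/66049) = 264197/594441 ≈ 0.44445)
-25647/M = -25647/264197/594441 = -25647*594441/264197 = -15245628327/264197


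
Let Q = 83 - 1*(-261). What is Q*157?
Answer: 54008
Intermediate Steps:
Q = 344 (Q = 83 + 261 = 344)
Q*157 = 344*157 = 54008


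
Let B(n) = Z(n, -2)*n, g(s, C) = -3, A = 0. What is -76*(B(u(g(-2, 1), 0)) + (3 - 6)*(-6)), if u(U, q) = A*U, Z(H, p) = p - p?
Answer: -1368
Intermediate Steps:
Z(H, p) = 0
u(U, q) = 0 (u(U, q) = 0*U = 0)
B(n) = 0 (B(n) = 0*n = 0)
-76*(B(u(g(-2, 1), 0)) + (3 - 6)*(-6)) = -76*(0 + (3 - 6)*(-6)) = -76*(0 - 3*(-6)) = -76*(0 + 18) = -76*18 = -1368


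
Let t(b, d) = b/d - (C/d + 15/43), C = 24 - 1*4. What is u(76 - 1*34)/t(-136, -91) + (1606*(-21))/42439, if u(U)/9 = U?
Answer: 1604921052/5814143 ≈ 276.04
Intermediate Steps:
C = 20 (C = 24 - 4 = 20)
u(U) = 9*U
t(b, d) = -15/43 - 20/d + b/d (t(b, d) = b/d - (20/d + 15/43) = b/d - (15/43 + 20/d) = b/d + (-15/43 - 20/d) = -15/43 - 20/d + b/d)
u(76 - 1*34)/t(-136, -91) + (1606*(-21))/42439 = (9*(76 - 1*34))/(((-20 - 136 - 15/43*(-91))/(-91))) + (1606*(-21))/42439 = (9*(76 - 34))/((-(-20 - 136 + 1365/43)/91)) - 33726*1/42439 = (9*42)/((-1/91*(-5343/43))) - 33726/42439 = 378/(411/301) - 33726/42439 = 378*(301/411) - 33726/42439 = 37926/137 - 33726/42439 = 1604921052/5814143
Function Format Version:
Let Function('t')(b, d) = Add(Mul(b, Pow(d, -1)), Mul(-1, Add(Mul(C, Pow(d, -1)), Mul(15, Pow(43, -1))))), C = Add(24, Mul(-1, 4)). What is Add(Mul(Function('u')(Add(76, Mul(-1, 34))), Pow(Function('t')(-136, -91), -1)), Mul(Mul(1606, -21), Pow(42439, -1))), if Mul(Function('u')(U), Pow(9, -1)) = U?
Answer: Rational(1604921052, 5814143) ≈ 276.04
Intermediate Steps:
C = 20 (C = Add(24, -4) = 20)
Function('u')(U) = Mul(9, U)
Function('t')(b, d) = Add(Rational(-15, 43), Mul(-20, Pow(d, -1)), Mul(b, Pow(d, -1))) (Function('t')(b, d) = Add(Mul(b, Pow(d, -1)), Mul(-1, Add(Mul(20, Pow(d, -1)), Mul(15, Pow(43, -1))))) = Add(Mul(b, Pow(d, -1)), Mul(-1, Add(Mul(20, Pow(d, -1)), Mul(15, Rational(1, 43))))) = Add(Mul(b, Pow(d, -1)), Mul(-1, Add(Mul(20, Pow(d, -1)), Rational(15, 43)))) = Add(Mul(b, Pow(d, -1)), Mul(-1, Add(Rational(15, 43), Mul(20, Pow(d, -1))))) = Add(Mul(b, Pow(d, -1)), Add(Rational(-15, 43), Mul(-20, Pow(d, -1)))) = Add(Rational(-15, 43), Mul(-20, Pow(d, -1)), Mul(b, Pow(d, -1))))
Add(Mul(Function('u')(Add(76, Mul(-1, 34))), Pow(Function('t')(-136, -91), -1)), Mul(Mul(1606, -21), Pow(42439, -1))) = Add(Mul(Mul(9, Add(76, Mul(-1, 34))), Pow(Mul(Pow(-91, -1), Add(-20, -136, Mul(Rational(-15, 43), -91))), -1)), Mul(Mul(1606, -21), Pow(42439, -1))) = Add(Mul(Mul(9, Add(76, -34)), Pow(Mul(Rational(-1, 91), Add(-20, -136, Rational(1365, 43))), -1)), Mul(-33726, Rational(1, 42439))) = Add(Mul(Mul(9, 42), Pow(Mul(Rational(-1, 91), Rational(-5343, 43)), -1)), Rational(-33726, 42439)) = Add(Mul(378, Pow(Rational(411, 301), -1)), Rational(-33726, 42439)) = Add(Mul(378, Rational(301, 411)), Rational(-33726, 42439)) = Add(Rational(37926, 137), Rational(-33726, 42439)) = Rational(1604921052, 5814143)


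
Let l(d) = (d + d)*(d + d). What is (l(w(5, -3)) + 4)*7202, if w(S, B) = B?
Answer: 288080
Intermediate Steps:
l(d) = 4*d**2 (l(d) = (2*d)*(2*d) = 4*d**2)
(l(w(5, -3)) + 4)*7202 = (4*(-3)**2 + 4)*7202 = (4*9 + 4)*7202 = (36 + 4)*7202 = 40*7202 = 288080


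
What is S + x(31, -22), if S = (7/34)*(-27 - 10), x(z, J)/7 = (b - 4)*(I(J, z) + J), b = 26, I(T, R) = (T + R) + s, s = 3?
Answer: -52619/34 ≈ -1547.6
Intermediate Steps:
I(T, R) = 3 + R + T (I(T, R) = (T + R) + 3 = (R + T) + 3 = 3 + R + T)
x(z, J) = 462 + 154*z + 308*J (x(z, J) = 7*((26 - 4)*((3 + z + J) + J)) = 7*(22*((3 + J + z) + J)) = 7*(22*(3 + z + 2*J)) = 7*(66 + 22*z + 44*J) = 462 + 154*z + 308*J)
S = -259/34 (S = (7*(1/34))*(-37) = (7/34)*(-37) = -259/34 ≈ -7.6176)
S + x(31, -22) = -259/34 + (462 + 154*31 + 308*(-22)) = -259/34 + (462 + 4774 - 6776) = -259/34 - 1540 = -52619/34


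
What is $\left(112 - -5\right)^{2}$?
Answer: $13689$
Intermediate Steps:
$\left(112 - -5\right)^{2} = \left(112 + 5\right)^{2} = 117^{2} = 13689$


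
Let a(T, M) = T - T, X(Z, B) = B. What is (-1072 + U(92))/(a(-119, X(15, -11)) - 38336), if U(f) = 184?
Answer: 111/4792 ≈ 0.023164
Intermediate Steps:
a(T, M) = 0
(-1072 + U(92))/(a(-119, X(15, -11)) - 38336) = (-1072 + 184)/(0 - 38336) = -888/(-38336) = -888*(-1/38336) = 111/4792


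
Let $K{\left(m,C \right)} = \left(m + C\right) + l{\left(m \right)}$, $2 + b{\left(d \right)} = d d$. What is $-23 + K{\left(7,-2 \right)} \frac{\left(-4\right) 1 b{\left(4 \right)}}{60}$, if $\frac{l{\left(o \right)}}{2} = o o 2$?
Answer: $- \frac{1053}{5} \approx -210.6$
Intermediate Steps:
$b{\left(d \right)} = -2 + d^{2}$ ($b{\left(d \right)} = -2 + d d = -2 + d^{2}$)
$l{\left(o \right)} = 4 o^{2}$ ($l{\left(o \right)} = 2 o o 2 = 2 o^{2} \cdot 2 = 2 \cdot 2 o^{2} = 4 o^{2}$)
$K{\left(m,C \right)} = C + m + 4 m^{2}$ ($K{\left(m,C \right)} = \left(m + C\right) + 4 m^{2} = \left(C + m\right) + 4 m^{2} = C + m + 4 m^{2}$)
$-23 + K{\left(7,-2 \right)} \frac{\left(-4\right) 1 b{\left(4 \right)}}{60} = -23 + \left(-2 + 7 + 4 \cdot 7^{2}\right) \frac{\left(-4\right) 1 \left(-2 + 4^{2}\right)}{60} = -23 + \left(-2 + 7 + 4 \cdot 49\right) - 4 \left(-2 + 16\right) \frac{1}{60} = -23 + \left(-2 + 7 + 196\right) \left(-4\right) 14 \cdot \frac{1}{60} = -23 + 201 \left(\left(-56\right) \frac{1}{60}\right) = -23 + 201 \left(- \frac{14}{15}\right) = -23 - \frac{938}{5} = - \frac{1053}{5}$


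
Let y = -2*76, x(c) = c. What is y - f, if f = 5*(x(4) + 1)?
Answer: -177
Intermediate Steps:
y = -152
f = 25 (f = 5*(4 + 1) = 5*5 = 25)
y - f = -152 - 1*25 = -152 - 25 = -177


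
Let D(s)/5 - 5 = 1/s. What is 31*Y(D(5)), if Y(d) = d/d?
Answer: 31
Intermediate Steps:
D(s) = 25 + 5/s (D(s) = 25 + 5*(1/s) = 25 + 5/s)
Y(d) = 1
31*Y(D(5)) = 31*1 = 31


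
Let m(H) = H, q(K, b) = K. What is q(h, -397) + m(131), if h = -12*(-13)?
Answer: 287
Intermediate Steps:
h = 156
q(h, -397) + m(131) = 156 + 131 = 287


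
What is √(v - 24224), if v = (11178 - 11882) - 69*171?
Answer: I*√36727 ≈ 191.64*I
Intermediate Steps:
v = -12503 (v = -704 - 11799 = -12503)
√(v - 24224) = √(-12503 - 24224) = √(-36727) = I*√36727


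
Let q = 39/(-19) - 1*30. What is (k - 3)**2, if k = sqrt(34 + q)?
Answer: (57 - sqrt(703))**2/361 ≈ 2.5745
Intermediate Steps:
q = -609/19 (q = 39*(-1/19) - 30 = -39/19 - 30 = -609/19 ≈ -32.053)
k = sqrt(703)/19 (k = sqrt(34 - 609/19) = sqrt(37/19) = sqrt(703)/19 ≈ 1.3955)
(k - 3)**2 = (sqrt(703)/19 - 3)**2 = (-3 + sqrt(703)/19)**2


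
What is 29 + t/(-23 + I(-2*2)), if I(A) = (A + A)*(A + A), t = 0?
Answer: 29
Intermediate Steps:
I(A) = 4*A**2 (I(A) = (2*A)*(2*A) = 4*A**2)
29 + t/(-23 + I(-2*2)) = 29 + 0/(-23 + 4*(-2*2)**2) = 29 + 0/(-23 + 4*(-4)**2) = 29 + 0/(-23 + 4*16) = 29 + 0/(-23 + 64) = 29 + 0/41 = 29 + 0*(1/41) = 29 + 0 = 29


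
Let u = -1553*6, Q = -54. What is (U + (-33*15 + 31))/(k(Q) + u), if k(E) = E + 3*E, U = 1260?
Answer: -398/4767 ≈ -0.083491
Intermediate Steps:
u = -9318
k(E) = 4*E
(U + (-33*15 + 31))/(k(Q) + u) = (1260 + (-33*15 + 31))/(4*(-54) - 9318) = (1260 + (-495 + 31))/(-216 - 9318) = (1260 - 464)/(-9534) = 796*(-1/9534) = -398/4767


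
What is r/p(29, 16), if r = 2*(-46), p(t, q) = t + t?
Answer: -46/29 ≈ -1.5862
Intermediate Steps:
p(t, q) = 2*t
r = -92
r/p(29, 16) = -92/(2*29) = -92/58 = -92*1/58 = -46/29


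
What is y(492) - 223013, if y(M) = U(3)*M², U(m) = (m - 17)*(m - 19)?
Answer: 53999323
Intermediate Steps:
U(m) = (-19 + m)*(-17 + m) (U(m) = (-17 + m)*(-19 + m) = (-19 + m)*(-17 + m))
y(M) = 224*M² (y(M) = (323 + 3² - 36*3)*M² = (323 + 9 - 108)*M² = 224*M²)
y(492) - 223013 = 224*492² - 223013 = 224*242064 - 223013 = 54222336 - 223013 = 53999323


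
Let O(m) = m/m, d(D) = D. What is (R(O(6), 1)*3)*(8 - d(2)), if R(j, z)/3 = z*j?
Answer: 54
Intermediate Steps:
O(m) = 1
R(j, z) = 3*j*z (R(j, z) = 3*(z*j) = 3*(j*z) = 3*j*z)
(R(O(6), 1)*3)*(8 - d(2)) = ((3*1*1)*3)*(8 - 1*2) = (3*3)*(8 - 2) = 9*6 = 54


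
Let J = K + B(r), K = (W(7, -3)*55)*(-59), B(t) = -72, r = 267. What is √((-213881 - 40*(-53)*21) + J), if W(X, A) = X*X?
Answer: I*√328438 ≈ 573.09*I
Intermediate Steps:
W(X, A) = X²
K = -159005 (K = (7²*55)*(-59) = (49*55)*(-59) = 2695*(-59) = -159005)
J = -159077 (J = -159005 - 72 = -159077)
√((-213881 - 40*(-53)*21) + J) = √((-213881 - 40*(-53)*21) - 159077) = √((-213881 + 2120*21) - 159077) = √((-213881 + 44520) - 159077) = √(-169361 - 159077) = √(-328438) = I*√328438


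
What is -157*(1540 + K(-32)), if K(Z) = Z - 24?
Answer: -232988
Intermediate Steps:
K(Z) = -24 + Z
-157*(1540 + K(-32)) = -157*(1540 + (-24 - 32)) = -157*(1540 - 56) = -157*1484 = -232988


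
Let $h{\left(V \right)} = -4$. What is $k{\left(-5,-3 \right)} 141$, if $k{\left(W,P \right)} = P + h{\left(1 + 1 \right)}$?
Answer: $-987$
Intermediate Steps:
$k{\left(W,P \right)} = -4 + P$ ($k{\left(W,P \right)} = P - 4 = -4 + P$)
$k{\left(-5,-3 \right)} 141 = \left(-4 - 3\right) 141 = \left(-7\right) 141 = -987$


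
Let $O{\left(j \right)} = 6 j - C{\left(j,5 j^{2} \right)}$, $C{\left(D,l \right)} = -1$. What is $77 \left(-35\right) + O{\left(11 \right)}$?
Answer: $-2628$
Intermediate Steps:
$O{\left(j \right)} = 1 + 6 j$ ($O{\left(j \right)} = 6 j - -1 = 6 j + 1 = 1 + 6 j$)
$77 \left(-35\right) + O{\left(11 \right)} = 77 \left(-35\right) + \left(1 + 6 \cdot 11\right) = -2695 + \left(1 + 66\right) = -2695 + 67 = -2628$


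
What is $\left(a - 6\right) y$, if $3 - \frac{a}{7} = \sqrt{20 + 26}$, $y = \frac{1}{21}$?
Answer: $\frac{5}{7} - \frac{\sqrt{46}}{3} \approx -1.5465$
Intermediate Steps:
$y = \frac{1}{21} \approx 0.047619$
$a = 21 - 7 \sqrt{46}$ ($a = 21 - 7 \sqrt{20 + 26} = 21 - 7 \sqrt{46} \approx -26.476$)
$\left(a - 6\right) y = \left(\left(21 - 7 \sqrt{46}\right) - 6\right) \frac{1}{21} = \left(15 - 7 \sqrt{46}\right) \frac{1}{21} = \frac{5}{7} - \frac{\sqrt{46}}{3}$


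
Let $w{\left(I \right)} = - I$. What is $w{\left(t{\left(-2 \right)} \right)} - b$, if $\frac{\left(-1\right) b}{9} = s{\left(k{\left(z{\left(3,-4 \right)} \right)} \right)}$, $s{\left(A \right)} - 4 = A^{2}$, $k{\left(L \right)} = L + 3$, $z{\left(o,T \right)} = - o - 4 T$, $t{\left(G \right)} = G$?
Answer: $2342$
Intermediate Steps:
$k{\left(L \right)} = 3 + L$
$s{\left(A \right)} = 4 + A^{2}$
$b = -2340$ ($b = - 9 \left(4 + \left(3 - -13\right)^{2}\right) = - 9 \left(4 + \left(3 + \left(-3 + 16\right)\right)^{2}\right) = - 9 \left(4 + \left(3 + 13\right)^{2}\right) = - 9 \left(4 + 16^{2}\right) = - 9 \left(4 + 256\right) = \left(-9\right) 260 = -2340$)
$w{\left(t{\left(-2 \right)} \right)} - b = \left(-1\right) \left(-2\right) - -2340 = 2 + 2340 = 2342$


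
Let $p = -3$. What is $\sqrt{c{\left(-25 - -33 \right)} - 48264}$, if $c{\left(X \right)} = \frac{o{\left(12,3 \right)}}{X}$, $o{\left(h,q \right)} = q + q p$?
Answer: $\frac{3 i \sqrt{21451}}{2} \approx 219.69 i$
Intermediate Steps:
$o{\left(h,q \right)} = - 2 q$ ($o{\left(h,q \right)} = q + q \left(-3\right) = q - 3 q = - 2 q$)
$c{\left(X \right)} = - \frac{6}{X}$ ($c{\left(X \right)} = \frac{\left(-2\right) 3}{X} = - \frac{6}{X}$)
$\sqrt{c{\left(-25 - -33 \right)} - 48264} = \sqrt{- \frac{6}{-25 - -33} - 48264} = \sqrt{- \frac{6}{-25 + 33} - 48264} = \sqrt{- \frac{6}{8} - 48264} = \sqrt{\left(-6\right) \frac{1}{8} - 48264} = \sqrt{- \frac{3}{4} - 48264} = \sqrt{- \frac{193059}{4}} = \frac{3 i \sqrt{21451}}{2}$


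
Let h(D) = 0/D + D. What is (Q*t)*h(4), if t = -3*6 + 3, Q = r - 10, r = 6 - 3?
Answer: 420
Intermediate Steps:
r = 3
h(D) = D (h(D) = 0 + D = D)
Q = -7 (Q = 3 - 10 = -7)
t = -15 (t = -18 + 3 = -15)
(Q*t)*h(4) = -7*(-15)*4 = 105*4 = 420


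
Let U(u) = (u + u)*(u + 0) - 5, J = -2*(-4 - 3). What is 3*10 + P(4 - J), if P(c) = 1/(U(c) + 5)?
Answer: 6001/200 ≈ 30.005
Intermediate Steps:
J = 14 (J = -2*(-7) = 14)
U(u) = -5 + 2*u² (U(u) = (2*u)*u - 5 = 2*u² - 5 = -5 + 2*u²)
P(c) = 1/(2*c²) (P(c) = 1/((-5 + 2*c²) + 5) = 1/(2*c²))
3*10 + P(4 - J) = 3*10 + 1/(2*(4 - 1*14)²) = 30 + 1/(2*(4 - 14)²) = 30 + (½)/(-10)² = 30 + (½)*(1/100) = 30 + 1/200 = 6001/200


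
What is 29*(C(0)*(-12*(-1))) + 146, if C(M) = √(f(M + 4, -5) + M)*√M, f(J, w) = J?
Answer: 146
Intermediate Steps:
C(M) = √M*√(4 + 2*M) (C(M) = √((M + 4) + M)*√M = √((4 + M) + M)*√M = √(4 + 2*M)*√M = √M*√(4 + 2*M))
29*(C(0)*(-12*(-1))) + 146 = 29*((√2*√0*√(2 + 0))*(-12*(-1))) + 146 = 29*((√2*0*√2)*(-1*(-12))) + 146 = 29*(0*12) + 146 = 29*0 + 146 = 0 + 146 = 146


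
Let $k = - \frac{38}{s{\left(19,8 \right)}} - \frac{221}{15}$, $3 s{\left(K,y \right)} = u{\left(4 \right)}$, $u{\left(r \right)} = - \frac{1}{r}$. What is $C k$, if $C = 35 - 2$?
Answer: $\frac{72809}{5} \approx 14562.0$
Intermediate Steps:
$s{\left(K,y \right)} = - \frac{1}{12}$ ($s{\left(K,y \right)} = \frac{\left(-1\right) \frac{1}{4}}{3} = \frac{1}{3} \left(- \frac{1}{4}\right) = - \frac{1}{12}$)
$k = \frac{6619}{15}$ ($k = - \frac{38}{- \frac{1}{12}} - \frac{221}{15} = \left(-38\right) \left(-12\right) - \frac{221}{15} = 456 - \frac{221}{15} = \frac{6619}{15} \approx 441.27$)
$C = 33$
$C k = 33 \cdot \frac{6619}{15} = \frac{72809}{5}$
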